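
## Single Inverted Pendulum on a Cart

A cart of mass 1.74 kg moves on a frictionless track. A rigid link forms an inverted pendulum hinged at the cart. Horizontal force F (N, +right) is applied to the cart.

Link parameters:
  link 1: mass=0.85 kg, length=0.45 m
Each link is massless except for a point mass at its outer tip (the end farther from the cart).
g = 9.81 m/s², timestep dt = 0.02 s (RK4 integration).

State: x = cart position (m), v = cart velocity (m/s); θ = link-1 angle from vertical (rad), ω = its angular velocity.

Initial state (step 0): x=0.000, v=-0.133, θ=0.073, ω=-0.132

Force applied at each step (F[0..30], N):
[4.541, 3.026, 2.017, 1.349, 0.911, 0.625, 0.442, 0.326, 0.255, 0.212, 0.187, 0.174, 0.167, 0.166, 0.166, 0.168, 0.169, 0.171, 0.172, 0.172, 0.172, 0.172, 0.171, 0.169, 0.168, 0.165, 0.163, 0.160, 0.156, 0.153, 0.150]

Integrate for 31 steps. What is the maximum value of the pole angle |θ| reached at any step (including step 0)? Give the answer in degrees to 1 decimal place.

apply F[0]=+4.541 → step 1: x=-0.002, v=-0.088, θ=0.070, ω=-0.201
apply F[1]=+3.026 → step 2: x=-0.004, v=-0.059, θ=0.065, ω=-0.234
apply F[2]=+2.017 → step 3: x=-0.005, v=-0.042, θ=0.061, ω=-0.245
apply F[3]=+1.349 → step 4: x=-0.005, v=-0.032, θ=0.056, ω=-0.242
apply F[4]=+0.911 → step 5: x=-0.006, v=-0.027, θ=0.051, ω=-0.231
apply F[5]=+0.625 → step 6: x=-0.007, v=-0.024, θ=0.046, ω=-0.215
apply F[6]=+0.442 → step 7: x=-0.007, v=-0.024, θ=0.042, ω=-0.197
apply F[7]=+0.326 → step 8: x=-0.008, v=-0.024, θ=0.039, ω=-0.180
apply F[8]=+0.255 → step 9: x=-0.008, v=-0.024, θ=0.035, ω=-0.162
apply F[9]=+0.212 → step 10: x=-0.008, v=-0.025, θ=0.032, ω=-0.146
apply F[10]=+0.187 → step 11: x=-0.009, v=-0.026, θ=0.029, ω=-0.131
apply F[11]=+0.174 → step 12: x=-0.010, v=-0.027, θ=0.027, ω=-0.117
apply F[12]=+0.167 → step 13: x=-0.010, v=-0.027, θ=0.025, ω=-0.104
apply F[13]=+0.166 → step 14: x=-0.011, v=-0.027, θ=0.023, ω=-0.093
apply F[14]=+0.166 → step 15: x=-0.011, v=-0.028, θ=0.021, ω=-0.083
apply F[15]=+0.168 → step 16: x=-0.012, v=-0.028, θ=0.019, ω=-0.075
apply F[16]=+0.169 → step 17: x=-0.012, v=-0.028, θ=0.018, ω=-0.067
apply F[17]=+0.171 → step 18: x=-0.013, v=-0.027, θ=0.017, ω=-0.060
apply F[18]=+0.172 → step 19: x=-0.013, v=-0.027, θ=0.016, ω=-0.054
apply F[19]=+0.172 → step 20: x=-0.014, v=-0.026, θ=0.015, ω=-0.049
apply F[20]=+0.172 → step 21: x=-0.014, v=-0.026, θ=0.014, ω=-0.044
apply F[21]=+0.172 → step 22: x=-0.015, v=-0.025, θ=0.013, ω=-0.040
apply F[22]=+0.171 → step 23: x=-0.015, v=-0.024, θ=0.012, ω=-0.036
apply F[23]=+0.169 → step 24: x=-0.016, v=-0.023, θ=0.011, ω=-0.033
apply F[24]=+0.168 → step 25: x=-0.016, v=-0.022, θ=0.011, ω=-0.030
apply F[25]=+0.165 → step 26: x=-0.017, v=-0.022, θ=0.010, ω=-0.027
apply F[26]=+0.163 → step 27: x=-0.017, v=-0.021, θ=0.010, ω=-0.025
apply F[27]=+0.160 → step 28: x=-0.018, v=-0.020, θ=0.009, ω=-0.023
apply F[28]=+0.156 → step 29: x=-0.018, v=-0.019, θ=0.009, ω=-0.021
apply F[29]=+0.153 → step 30: x=-0.018, v=-0.018, θ=0.008, ω=-0.020
apply F[30]=+0.150 → step 31: x=-0.019, v=-0.017, θ=0.008, ω=-0.018
Max |angle| over trajectory = 0.073 rad = 4.2°.

Answer: 4.2°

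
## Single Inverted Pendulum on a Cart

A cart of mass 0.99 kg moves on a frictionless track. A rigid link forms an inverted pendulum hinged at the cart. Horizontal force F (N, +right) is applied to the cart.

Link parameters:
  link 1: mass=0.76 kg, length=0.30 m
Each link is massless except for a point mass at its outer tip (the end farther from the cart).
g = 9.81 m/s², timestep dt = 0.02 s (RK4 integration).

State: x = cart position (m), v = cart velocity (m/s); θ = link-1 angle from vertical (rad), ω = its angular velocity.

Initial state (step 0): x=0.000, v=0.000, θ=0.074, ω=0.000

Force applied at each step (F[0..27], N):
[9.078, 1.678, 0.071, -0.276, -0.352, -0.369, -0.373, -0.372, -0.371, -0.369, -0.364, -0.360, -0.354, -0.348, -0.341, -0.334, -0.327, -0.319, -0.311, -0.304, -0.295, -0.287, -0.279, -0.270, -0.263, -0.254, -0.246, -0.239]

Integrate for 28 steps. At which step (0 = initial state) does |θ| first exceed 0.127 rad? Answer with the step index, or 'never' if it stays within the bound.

apply F[0]=+9.078 → step 1: x=0.002, v=0.172, θ=0.069, ω=-0.524
apply F[1]=+1.678 → step 2: x=0.005, v=0.196, θ=0.058, ω=-0.564
apply F[2]=+0.071 → step 3: x=0.009, v=0.190, θ=0.047, ω=-0.508
apply F[3]=-0.276 → step 4: x=0.013, v=0.178, θ=0.038, ω=-0.441
apply F[4]=-0.352 → step 5: x=0.016, v=0.166, θ=0.030, ω=-0.379
apply F[5]=-0.369 → step 6: x=0.020, v=0.155, θ=0.023, ω=-0.324
apply F[6]=-0.373 → step 7: x=0.023, v=0.144, θ=0.017, ω=-0.277
apply F[7]=-0.372 → step 8: x=0.025, v=0.135, θ=0.011, ω=-0.235
apply F[8]=-0.371 → step 9: x=0.028, v=0.126, θ=0.007, ω=-0.200
apply F[9]=-0.369 → step 10: x=0.030, v=0.117, θ=0.003, ω=-0.169
apply F[10]=-0.364 → step 11: x=0.033, v=0.110, θ=0.000, ω=-0.142
apply F[11]=-0.360 → step 12: x=0.035, v=0.103, θ=-0.002, ω=-0.119
apply F[12]=-0.354 → step 13: x=0.037, v=0.096, θ=-0.005, ω=-0.100
apply F[13]=-0.348 → step 14: x=0.039, v=0.090, θ=-0.006, ω=-0.082
apply F[14]=-0.341 → step 15: x=0.040, v=0.084, θ=-0.008, ω=-0.068
apply F[15]=-0.334 → step 16: x=0.042, v=0.079, θ=-0.009, ω=-0.055
apply F[16]=-0.327 → step 17: x=0.043, v=0.073, θ=-0.010, ω=-0.044
apply F[17]=-0.319 → step 18: x=0.045, v=0.068, θ=-0.011, ω=-0.035
apply F[18]=-0.311 → step 19: x=0.046, v=0.064, θ=-0.011, ω=-0.027
apply F[19]=-0.304 → step 20: x=0.047, v=0.059, θ=-0.012, ω=-0.020
apply F[20]=-0.295 → step 21: x=0.049, v=0.055, θ=-0.012, ω=-0.014
apply F[21]=-0.287 → step 22: x=0.050, v=0.051, θ=-0.012, ω=-0.009
apply F[22]=-0.279 → step 23: x=0.051, v=0.048, θ=-0.013, ω=-0.004
apply F[23]=-0.270 → step 24: x=0.052, v=0.044, θ=-0.013, ω=-0.001
apply F[24]=-0.263 → step 25: x=0.052, v=0.041, θ=-0.013, ω=0.002
apply F[25]=-0.254 → step 26: x=0.053, v=0.037, θ=-0.013, ω=0.005
apply F[26]=-0.246 → step 27: x=0.054, v=0.034, θ=-0.012, ω=0.007
apply F[27]=-0.239 → step 28: x=0.055, v=0.031, θ=-0.012, ω=0.009
max |θ| = 0.074 ≤ 0.127 over all 29 states.

Answer: never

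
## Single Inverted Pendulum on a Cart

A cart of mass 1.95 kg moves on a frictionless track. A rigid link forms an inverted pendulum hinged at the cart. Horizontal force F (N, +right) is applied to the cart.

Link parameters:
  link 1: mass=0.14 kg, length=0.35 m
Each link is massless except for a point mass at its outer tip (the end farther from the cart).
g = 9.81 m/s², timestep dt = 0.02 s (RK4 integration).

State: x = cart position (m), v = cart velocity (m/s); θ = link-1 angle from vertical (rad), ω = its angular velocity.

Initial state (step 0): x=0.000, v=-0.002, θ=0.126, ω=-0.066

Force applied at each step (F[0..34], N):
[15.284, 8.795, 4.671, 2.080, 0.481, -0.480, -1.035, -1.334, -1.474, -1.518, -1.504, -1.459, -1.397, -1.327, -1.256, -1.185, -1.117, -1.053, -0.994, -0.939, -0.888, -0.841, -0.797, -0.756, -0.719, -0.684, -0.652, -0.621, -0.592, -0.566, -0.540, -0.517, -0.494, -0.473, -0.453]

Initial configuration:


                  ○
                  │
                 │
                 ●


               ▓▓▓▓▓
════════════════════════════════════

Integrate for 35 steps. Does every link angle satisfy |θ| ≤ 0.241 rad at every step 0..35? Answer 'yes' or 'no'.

Answer: yes

Derivation:
apply F[0]=+15.284 → step 1: x=0.002, v=0.153, θ=0.121, ω=-0.436
apply F[1]=+8.795 → step 2: x=0.005, v=0.241, θ=0.110, ω=-0.622
apply F[2]=+4.671 → step 3: x=0.011, v=0.288, θ=0.097, ω=-0.696
apply F[3]=+2.080 → step 4: x=0.017, v=0.308, θ=0.083, ω=-0.702
apply F[4]=+0.481 → step 5: x=0.023, v=0.312, θ=0.070, ω=-0.671
apply F[5]=-0.480 → step 6: x=0.029, v=0.306, θ=0.057, ω=-0.619
apply F[6]=-1.035 → step 7: x=0.035, v=0.295, θ=0.045, ω=-0.558
apply F[7]=-1.334 → step 8: x=0.041, v=0.280, θ=0.034, ω=-0.495
apply F[8]=-1.474 → step 9: x=0.046, v=0.265, θ=0.025, ω=-0.434
apply F[9]=-1.518 → step 10: x=0.051, v=0.249, θ=0.017, ω=-0.377
apply F[10]=-1.504 → step 11: x=0.056, v=0.233, θ=0.010, ω=-0.325
apply F[11]=-1.459 → step 12: x=0.061, v=0.218, θ=0.004, ω=-0.278
apply F[12]=-1.397 → step 13: x=0.065, v=0.204, θ=-0.001, ω=-0.236
apply F[13]=-1.327 → step 14: x=0.069, v=0.190, θ=-0.006, ω=-0.200
apply F[14]=-1.256 → step 15: x=0.073, v=0.178, θ=-0.009, ω=-0.167
apply F[15]=-1.185 → step 16: x=0.076, v=0.166, θ=-0.012, ω=-0.139
apply F[16]=-1.117 → step 17: x=0.079, v=0.154, θ=-0.015, ω=-0.114
apply F[17]=-1.053 → step 18: x=0.082, v=0.144, θ=-0.017, ω=-0.093
apply F[18]=-0.994 → step 19: x=0.085, v=0.134, θ=-0.019, ω=-0.075
apply F[19]=-0.939 → step 20: x=0.088, v=0.125, θ=-0.020, ω=-0.059
apply F[20]=-0.888 → step 21: x=0.090, v=0.116, θ=-0.021, ω=-0.045
apply F[21]=-0.841 → step 22: x=0.092, v=0.107, θ=-0.022, ω=-0.033
apply F[22]=-0.797 → step 23: x=0.094, v=0.100, θ=-0.022, ω=-0.023
apply F[23]=-0.756 → step 24: x=0.096, v=0.092, θ=-0.023, ω=-0.014
apply F[24]=-0.719 → step 25: x=0.098, v=0.085, θ=-0.023, ω=-0.007
apply F[25]=-0.684 → step 26: x=0.100, v=0.078, θ=-0.023, ω=-0.000
apply F[26]=-0.652 → step 27: x=0.101, v=0.072, θ=-0.023, ω=0.005
apply F[27]=-0.621 → step 28: x=0.102, v=0.066, θ=-0.023, ω=0.009
apply F[28]=-0.592 → step 29: x=0.104, v=0.060, θ=-0.022, ω=0.013
apply F[29]=-0.566 → step 30: x=0.105, v=0.055, θ=-0.022, ω=0.016
apply F[30]=-0.540 → step 31: x=0.106, v=0.049, θ=-0.022, ω=0.019
apply F[31]=-0.517 → step 32: x=0.107, v=0.044, θ=-0.021, ω=0.021
apply F[32]=-0.494 → step 33: x=0.108, v=0.040, θ=-0.021, ω=0.023
apply F[33]=-0.473 → step 34: x=0.108, v=0.035, θ=-0.021, ω=0.024
apply F[34]=-0.453 → step 35: x=0.109, v=0.031, θ=-0.020, ω=0.025
Max |angle| over trajectory = 0.126 rad; bound = 0.241 → within bound.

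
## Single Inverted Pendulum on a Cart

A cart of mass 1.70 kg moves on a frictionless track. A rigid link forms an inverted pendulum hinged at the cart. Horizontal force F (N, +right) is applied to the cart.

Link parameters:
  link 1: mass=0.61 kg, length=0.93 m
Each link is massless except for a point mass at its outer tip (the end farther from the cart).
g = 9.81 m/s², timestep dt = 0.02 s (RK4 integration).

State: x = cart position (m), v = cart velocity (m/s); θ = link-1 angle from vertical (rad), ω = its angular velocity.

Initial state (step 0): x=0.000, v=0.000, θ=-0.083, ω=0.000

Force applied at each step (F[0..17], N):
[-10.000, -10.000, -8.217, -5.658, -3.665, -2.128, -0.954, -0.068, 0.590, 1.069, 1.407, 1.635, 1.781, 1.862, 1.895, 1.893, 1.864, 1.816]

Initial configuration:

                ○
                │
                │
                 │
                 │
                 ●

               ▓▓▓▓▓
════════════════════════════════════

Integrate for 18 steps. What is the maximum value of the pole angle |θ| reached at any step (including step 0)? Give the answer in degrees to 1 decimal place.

Answer: 4.8°

Derivation:
apply F[0]=-10.000 → step 1: x=-0.001, v=-0.112, θ=-0.082, ω=0.102
apply F[1]=-10.000 → step 2: x=-0.004, v=-0.223, θ=-0.079, ω=0.205
apply F[2]=-8.217 → step 3: x=-0.010, v=-0.314, θ=-0.074, ω=0.287
apply F[3]=-5.658 → step 4: x=-0.017, v=-0.376, θ=-0.068, ω=0.338
apply F[4]=-3.665 → step 5: x=-0.025, v=-0.415, θ=-0.061, ω=0.365
apply F[5]=-2.128 → step 6: x=-0.033, v=-0.436, θ=-0.053, ω=0.376
apply F[6]=-0.954 → step 7: x=-0.042, v=-0.443, θ=-0.046, ω=0.374
apply F[7]=-0.068 → step 8: x=-0.051, v=-0.441, θ=-0.038, ω=0.363
apply F[8]=+0.590 → step 9: x=-0.060, v=-0.432, θ=-0.031, ω=0.345
apply F[9]=+1.069 → step 10: x=-0.068, v=-0.417, θ=-0.025, ω=0.324
apply F[10]=+1.407 → step 11: x=-0.076, v=-0.399, θ=-0.018, ω=0.300
apply F[11]=+1.635 → step 12: x=-0.084, v=-0.379, θ=-0.013, ω=0.275
apply F[12]=+1.781 → step 13: x=-0.091, v=-0.357, θ=-0.007, ω=0.249
apply F[13]=+1.862 → step 14: x=-0.098, v=-0.335, θ=-0.003, ω=0.224
apply F[14]=+1.895 → step 15: x=-0.105, v=-0.313, θ=0.001, ω=0.200
apply F[15]=+1.893 → step 16: x=-0.111, v=-0.291, θ=0.005, ω=0.177
apply F[16]=+1.864 → step 17: x=-0.116, v=-0.269, θ=0.009, ω=0.156
apply F[17]=+1.816 → step 18: x=-0.122, v=-0.249, θ=0.011, ω=0.135
Max |angle| over trajectory = 0.083 rad = 4.8°.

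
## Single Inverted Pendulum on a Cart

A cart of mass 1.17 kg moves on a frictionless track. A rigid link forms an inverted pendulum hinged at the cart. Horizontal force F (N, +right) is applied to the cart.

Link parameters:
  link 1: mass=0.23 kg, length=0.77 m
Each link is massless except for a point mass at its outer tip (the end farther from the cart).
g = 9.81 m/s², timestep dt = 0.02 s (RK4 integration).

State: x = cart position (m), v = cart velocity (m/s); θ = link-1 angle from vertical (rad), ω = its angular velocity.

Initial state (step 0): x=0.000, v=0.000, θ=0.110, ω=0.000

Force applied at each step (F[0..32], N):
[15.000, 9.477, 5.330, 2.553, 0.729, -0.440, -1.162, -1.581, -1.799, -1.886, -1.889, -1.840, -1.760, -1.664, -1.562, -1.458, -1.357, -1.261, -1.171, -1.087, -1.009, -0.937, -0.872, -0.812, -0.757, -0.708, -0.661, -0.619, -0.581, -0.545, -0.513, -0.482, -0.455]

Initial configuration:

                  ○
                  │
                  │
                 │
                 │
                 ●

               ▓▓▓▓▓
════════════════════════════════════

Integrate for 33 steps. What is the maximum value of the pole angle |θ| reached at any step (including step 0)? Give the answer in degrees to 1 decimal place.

Answer: 6.3°

Derivation:
apply F[0]=+15.000 → step 1: x=0.003, v=0.252, θ=0.107, ω=-0.297
apply F[1]=+9.477 → step 2: x=0.009, v=0.409, θ=0.099, ω=-0.475
apply F[2]=+5.330 → step 3: x=0.018, v=0.497, θ=0.089, ω=-0.564
apply F[3]=+2.553 → step 4: x=0.029, v=0.537, θ=0.077, ω=-0.595
apply F[4]=+0.729 → step 5: x=0.039, v=0.547, θ=0.066, ω=-0.589
apply F[5]=-0.440 → step 6: x=0.050, v=0.537, θ=0.054, ω=-0.562
apply F[6]=-1.162 → step 7: x=0.061, v=0.516, θ=0.043, ω=-0.521
apply F[7]=-1.581 → step 8: x=0.071, v=0.487, θ=0.033, ω=-0.474
apply F[8]=-1.799 → step 9: x=0.080, v=0.455, θ=0.024, ω=-0.426
apply F[9]=-1.886 → step 10: x=0.089, v=0.422, θ=0.016, ω=-0.378
apply F[10]=-1.889 → step 11: x=0.097, v=0.390, θ=0.009, ω=-0.332
apply F[11]=-1.840 → step 12: x=0.105, v=0.358, θ=0.003, ω=-0.289
apply F[12]=-1.760 → step 13: x=0.111, v=0.328, θ=-0.002, ω=-0.250
apply F[13]=-1.664 → step 14: x=0.118, v=0.300, θ=-0.007, ω=-0.215
apply F[14]=-1.562 → step 15: x=0.123, v=0.273, θ=-0.011, ω=-0.183
apply F[15]=-1.458 → step 16: x=0.129, v=0.249, θ=-0.014, ω=-0.154
apply F[16]=-1.357 → step 17: x=0.133, v=0.226, θ=-0.017, ω=-0.129
apply F[17]=-1.261 → step 18: x=0.138, v=0.205, θ=-0.020, ω=-0.107
apply F[18]=-1.171 → step 19: x=0.142, v=0.186, θ=-0.022, ω=-0.087
apply F[19]=-1.087 → step 20: x=0.145, v=0.168, θ=-0.023, ω=-0.070
apply F[20]=-1.009 → step 21: x=0.148, v=0.152, θ=-0.024, ω=-0.055
apply F[21]=-0.937 → step 22: x=0.151, v=0.137, θ=-0.025, ω=-0.042
apply F[22]=-0.872 → step 23: x=0.154, v=0.123, θ=-0.026, ω=-0.030
apply F[23]=-0.812 → step 24: x=0.156, v=0.110, θ=-0.027, ω=-0.020
apply F[24]=-0.757 → step 25: x=0.158, v=0.098, θ=-0.027, ω=-0.011
apply F[25]=-0.708 → step 26: x=0.160, v=0.087, θ=-0.027, ω=-0.004
apply F[26]=-0.661 → step 27: x=0.162, v=0.077, θ=-0.027, ω=0.003
apply F[27]=-0.619 → step 28: x=0.163, v=0.068, θ=-0.027, ω=0.008
apply F[28]=-0.581 → step 29: x=0.165, v=0.059, θ=-0.027, ω=0.013
apply F[29]=-0.545 → step 30: x=0.166, v=0.050, θ=-0.026, ω=0.017
apply F[30]=-0.513 → step 31: x=0.167, v=0.043, θ=-0.026, ω=0.020
apply F[31]=-0.482 → step 32: x=0.167, v=0.035, θ=-0.026, ω=0.023
apply F[32]=-0.455 → step 33: x=0.168, v=0.029, θ=-0.025, ω=0.025
Max |angle| over trajectory = 0.110 rad = 6.3°.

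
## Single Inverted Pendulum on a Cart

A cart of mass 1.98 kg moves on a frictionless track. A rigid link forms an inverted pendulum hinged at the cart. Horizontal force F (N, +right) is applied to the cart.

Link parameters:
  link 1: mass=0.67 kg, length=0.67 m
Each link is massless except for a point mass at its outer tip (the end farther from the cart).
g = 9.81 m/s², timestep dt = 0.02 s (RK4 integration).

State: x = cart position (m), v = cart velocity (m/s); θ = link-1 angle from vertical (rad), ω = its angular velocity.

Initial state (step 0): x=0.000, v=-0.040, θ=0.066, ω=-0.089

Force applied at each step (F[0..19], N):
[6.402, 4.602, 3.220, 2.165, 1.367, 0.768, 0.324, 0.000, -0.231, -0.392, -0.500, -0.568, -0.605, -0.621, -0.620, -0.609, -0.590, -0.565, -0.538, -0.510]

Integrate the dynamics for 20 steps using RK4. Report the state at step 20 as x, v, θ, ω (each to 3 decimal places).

apply F[0]=+6.402 → step 1: x=-0.000, v=0.020, θ=0.064, ω=-0.160
apply F[1]=+4.602 → step 2: x=0.001, v=0.063, θ=0.060, ω=-0.205
apply F[2]=+3.220 → step 3: x=0.002, v=0.091, θ=0.056, ω=-0.231
apply F[3]=+2.165 → step 4: x=0.004, v=0.110, θ=0.051, ω=-0.242
apply F[4]=+1.367 → step 5: x=0.006, v=0.120, θ=0.046, ω=-0.244
apply F[5]=+0.768 → step 6: x=0.009, v=0.125, θ=0.041, ω=-0.239
apply F[6]=+0.324 → step 7: x=0.011, v=0.126, θ=0.036, ω=-0.228
apply F[7]=+0.000 → step 8: x=0.014, v=0.124, θ=0.032, ω=-0.215
apply F[8]=-0.231 → step 9: x=0.016, v=0.119, θ=0.028, ω=-0.200
apply F[9]=-0.392 → step 10: x=0.019, v=0.114, θ=0.024, ω=-0.184
apply F[10]=-0.500 → step 11: x=0.021, v=0.107, θ=0.021, ω=-0.167
apply F[11]=-0.568 → step 12: x=0.023, v=0.100, θ=0.017, ω=-0.152
apply F[12]=-0.605 → step 13: x=0.025, v=0.093, θ=0.014, ω=-0.136
apply F[13]=-0.621 → step 14: x=0.027, v=0.086, θ=0.012, ω=-0.122
apply F[14]=-0.620 → step 15: x=0.028, v=0.079, θ=0.010, ω=-0.108
apply F[15]=-0.609 → step 16: x=0.030, v=0.072, θ=0.008, ω=-0.096
apply F[16]=-0.590 → step 17: x=0.031, v=0.066, θ=0.006, ω=-0.084
apply F[17]=-0.565 → step 18: x=0.032, v=0.060, θ=0.004, ω=-0.074
apply F[18]=-0.538 → step 19: x=0.034, v=0.054, θ=0.003, ω=-0.064
apply F[19]=-0.510 → step 20: x=0.035, v=0.049, θ=0.002, ω=-0.056

Answer: x=0.035, v=0.049, θ=0.002, ω=-0.056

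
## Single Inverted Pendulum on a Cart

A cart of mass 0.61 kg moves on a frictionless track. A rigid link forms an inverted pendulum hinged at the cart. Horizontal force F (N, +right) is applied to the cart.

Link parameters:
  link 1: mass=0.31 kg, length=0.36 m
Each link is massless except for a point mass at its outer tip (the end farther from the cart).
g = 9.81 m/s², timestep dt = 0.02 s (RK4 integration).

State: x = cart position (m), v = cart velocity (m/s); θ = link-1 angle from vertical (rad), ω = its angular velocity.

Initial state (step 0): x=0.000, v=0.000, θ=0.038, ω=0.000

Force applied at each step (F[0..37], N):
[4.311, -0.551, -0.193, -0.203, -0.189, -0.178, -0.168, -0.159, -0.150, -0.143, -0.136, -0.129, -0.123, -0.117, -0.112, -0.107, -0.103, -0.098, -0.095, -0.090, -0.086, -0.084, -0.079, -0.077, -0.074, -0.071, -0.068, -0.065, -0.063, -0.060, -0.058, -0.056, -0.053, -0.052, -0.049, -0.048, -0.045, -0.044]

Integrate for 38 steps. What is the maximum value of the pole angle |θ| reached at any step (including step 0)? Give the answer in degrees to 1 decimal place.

Answer: 2.2°

Derivation:
apply F[0]=+4.311 → step 1: x=0.001, v=0.138, θ=0.034, ω=-0.362
apply F[1]=-0.551 → step 2: x=0.004, v=0.116, θ=0.028, ω=-0.286
apply F[2]=-0.193 → step 3: x=0.006, v=0.108, θ=0.023, ω=-0.248
apply F[3]=-0.203 → step 4: x=0.008, v=0.099, θ=0.018, ω=-0.213
apply F[4]=-0.189 → step 5: x=0.010, v=0.091, θ=0.014, ω=-0.183
apply F[5]=-0.178 → step 6: x=0.012, v=0.084, θ=0.011, ω=-0.156
apply F[6]=-0.168 → step 7: x=0.013, v=0.078, θ=0.008, ω=-0.134
apply F[7]=-0.159 → step 8: x=0.015, v=0.072, θ=0.005, ω=-0.114
apply F[8]=-0.150 → step 9: x=0.016, v=0.067, θ=0.003, ω=-0.097
apply F[9]=-0.143 → step 10: x=0.018, v=0.062, θ=0.001, ω=-0.082
apply F[10]=-0.136 → step 11: x=0.019, v=0.057, θ=-0.000, ω=-0.069
apply F[11]=-0.129 → step 12: x=0.020, v=0.053, θ=-0.001, ω=-0.058
apply F[12]=-0.123 → step 13: x=0.021, v=0.049, θ=-0.002, ω=-0.048
apply F[13]=-0.117 → step 14: x=0.022, v=0.046, θ=-0.003, ω=-0.040
apply F[14]=-0.112 → step 15: x=0.023, v=0.042, θ=-0.004, ω=-0.033
apply F[15]=-0.107 → step 16: x=0.024, v=0.039, θ=-0.005, ω=-0.027
apply F[16]=-0.103 → step 17: x=0.024, v=0.036, θ=-0.005, ω=-0.021
apply F[17]=-0.098 → step 18: x=0.025, v=0.034, θ=-0.005, ω=-0.017
apply F[18]=-0.095 → step 19: x=0.026, v=0.031, θ=-0.006, ω=-0.013
apply F[19]=-0.090 → step 20: x=0.026, v=0.029, θ=-0.006, ω=-0.009
apply F[20]=-0.086 → step 21: x=0.027, v=0.026, θ=-0.006, ω=-0.006
apply F[21]=-0.084 → step 22: x=0.027, v=0.024, θ=-0.006, ω=-0.004
apply F[22]=-0.079 → step 23: x=0.028, v=0.022, θ=-0.006, ω=-0.002
apply F[23]=-0.077 → step 24: x=0.028, v=0.020, θ=-0.006, ω=-0.000
apply F[24]=-0.074 → step 25: x=0.029, v=0.019, θ=-0.006, ω=0.002
apply F[25]=-0.071 → step 26: x=0.029, v=0.017, θ=-0.006, ω=0.003
apply F[26]=-0.068 → step 27: x=0.029, v=0.015, θ=-0.006, ω=0.004
apply F[27]=-0.065 → step 28: x=0.030, v=0.014, θ=-0.006, ω=0.005
apply F[28]=-0.063 → step 29: x=0.030, v=0.012, θ=-0.006, ω=0.005
apply F[29]=-0.060 → step 30: x=0.030, v=0.011, θ=-0.006, ω=0.006
apply F[30]=-0.058 → step 31: x=0.030, v=0.010, θ=-0.006, ω=0.007
apply F[31]=-0.056 → step 32: x=0.030, v=0.008, θ=-0.006, ω=0.007
apply F[32]=-0.053 → step 33: x=0.031, v=0.007, θ=-0.005, ω=0.007
apply F[33]=-0.052 → step 34: x=0.031, v=0.006, θ=-0.005, ω=0.007
apply F[34]=-0.049 → step 35: x=0.031, v=0.005, θ=-0.005, ω=0.008
apply F[35]=-0.048 → step 36: x=0.031, v=0.004, θ=-0.005, ω=0.008
apply F[36]=-0.045 → step 37: x=0.031, v=0.003, θ=-0.005, ω=0.008
apply F[37]=-0.044 → step 38: x=0.031, v=0.002, θ=-0.005, ω=0.008
Max |angle| over trajectory = 0.038 rad = 2.2°.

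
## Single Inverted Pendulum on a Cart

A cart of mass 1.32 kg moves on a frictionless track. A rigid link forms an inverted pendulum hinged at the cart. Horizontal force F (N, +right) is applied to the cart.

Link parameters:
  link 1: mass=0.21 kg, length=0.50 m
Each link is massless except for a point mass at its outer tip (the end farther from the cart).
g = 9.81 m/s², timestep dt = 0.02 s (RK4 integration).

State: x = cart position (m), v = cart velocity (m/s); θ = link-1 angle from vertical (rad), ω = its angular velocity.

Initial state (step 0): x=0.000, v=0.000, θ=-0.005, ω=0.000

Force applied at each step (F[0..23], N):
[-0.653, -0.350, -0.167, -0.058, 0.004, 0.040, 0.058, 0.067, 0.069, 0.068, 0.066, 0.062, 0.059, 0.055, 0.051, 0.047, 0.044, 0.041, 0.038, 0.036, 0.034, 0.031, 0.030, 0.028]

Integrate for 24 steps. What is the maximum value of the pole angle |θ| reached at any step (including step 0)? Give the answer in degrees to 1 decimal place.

apply F[0]=-0.653 → step 1: x=-0.000, v=-0.010, θ=-0.005, ω=0.018
apply F[1]=-0.350 → step 2: x=-0.000, v=-0.015, θ=-0.004, ω=0.026
apply F[2]=-0.167 → step 3: x=-0.001, v=-0.017, θ=-0.004, ω=0.029
apply F[3]=-0.058 → step 4: x=-0.001, v=-0.018, θ=-0.003, ω=0.029
apply F[4]=+0.004 → step 5: x=-0.001, v=-0.018, θ=-0.003, ω=0.028
apply F[5]=+0.040 → step 6: x=-0.002, v=-0.017, θ=-0.002, ω=0.026
apply F[6]=+0.058 → step 7: x=-0.002, v=-0.016, θ=-0.002, ω=0.023
apply F[7]=+0.067 → step 8: x=-0.002, v=-0.015, θ=-0.001, ω=0.020
apply F[8]=+0.069 → step 9: x=-0.003, v=-0.014, θ=-0.001, ω=0.018
apply F[9]=+0.068 → step 10: x=-0.003, v=-0.013, θ=-0.001, ω=0.015
apply F[10]=+0.066 → step 11: x=-0.003, v=-0.012, θ=-0.000, ω=0.013
apply F[11]=+0.062 → step 12: x=-0.003, v=-0.011, θ=0.000, ω=0.011
apply F[12]=+0.059 → step 13: x=-0.004, v=-0.010, θ=0.000, ω=0.010
apply F[13]=+0.055 → step 14: x=-0.004, v=-0.009, θ=0.000, ω=0.008
apply F[14]=+0.051 → step 15: x=-0.004, v=-0.009, θ=0.001, ω=0.007
apply F[15]=+0.047 → step 16: x=-0.004, v=-0.008, θ=0.001, ω=0.006
apply F[16]=+0.044 → step 17: x=-0.004, v=-0.007, θ=0.001, ω=0.005
apply F[17]=+0.041 → step 18: x=-0.004, v=-0.007, θ=0.001, ω=0.004
apply F[18]=+0.038 → step 19: x=-0.005, v=-0.006, θ=0.001, ω=0.003
apply F[19]=+0.036 → step 20: x=-0.005, v=-0.006, θ=0.001, ω=0.002
apply F[20]=+0.034 → step 21: x=-0.005, v=-0.005, θ=0.001, ω=0.002
apply F[21]=+0.031 → step 22: x=-0.005, v=-0.005, θ=0.001, ω=0.001
apply F[22]=+0.030 → step 23: x=-0.005, v=-0.004, θ=0.001, ω=0.001
apply F[23]=+0.028 → step 24: x=-0.005, v=-0.004, θ=0.001, ω=0.000
Max |angle| over trajectory = 0.005 rad = 0.3°.

Answer: 0.3°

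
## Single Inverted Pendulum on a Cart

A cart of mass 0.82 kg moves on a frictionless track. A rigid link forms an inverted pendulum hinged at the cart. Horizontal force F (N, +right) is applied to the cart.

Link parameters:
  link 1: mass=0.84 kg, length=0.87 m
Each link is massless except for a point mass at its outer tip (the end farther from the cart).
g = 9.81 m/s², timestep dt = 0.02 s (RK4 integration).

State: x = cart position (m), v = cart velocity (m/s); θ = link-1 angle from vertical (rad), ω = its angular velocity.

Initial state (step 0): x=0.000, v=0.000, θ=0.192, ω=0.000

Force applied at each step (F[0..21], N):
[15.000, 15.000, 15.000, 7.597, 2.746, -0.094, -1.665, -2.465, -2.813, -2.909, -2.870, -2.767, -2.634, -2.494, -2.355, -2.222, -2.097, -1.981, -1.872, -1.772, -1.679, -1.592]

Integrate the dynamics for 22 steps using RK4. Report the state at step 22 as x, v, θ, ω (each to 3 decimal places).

Answer: x=0.297, v=0.263, θ=-0.047, ω=-0.075

Derivation:
apply F[0]=+15.000 → step 1: x=0.003, v=0.317, θ=0.189, ω=-0.315
apply F[1]=+15.000 → step 2: x=0.013, v=0.636, θ=0.179, ω=-0.634
apply F[2]=+15.000 → step 3: x=0.029, v=0.960, θ=0.163, ω=-0.963
apply F[3]=+7.597 → step 4: x=0.049, v=1.114, θ=0.143, ω=-1.103
apply F[4]=+2.746 → step 5: x=0.072, v=1.157, θ=0.121, ω=-1.123
apply F[5]=-0.094 → step 6: x=0.095, v=1.136, θ=0.099, ω=-1.073
apply F[6]=-1.665 → step 7: x=0.117, v=1.080, θ=0.078, ω=-0.989
apply F[7]=-2.465 → step 8: x=0.138, v=1.007, θ=0.059, ω=-0.891
apply F[8]=-2.813 → step 9: x=0.157, v=0.930, θ=0.042, ω=-0.790
apply F[9]=-2.909 → step 10: x=0.175, v=0.852, θ=0.028, ω=-0.693
apply F[10]=-2.870 → step 11: x=0.192, v=0.778, θ=0.015, ω=-0.603
apply F[11]=-2.767 → step 12: x=0.206, v=0.709, θ=0.003, ω=-0.522
apply F[12]=-2.634 → step 13: x=0.220, v=0.645, θ=-0.006, ω=-0.449
apply F[13]=-2.494 → step 14: x=0.232, v=0.586, θ=-0.015, ω=-0.384
apply F[14]=-2.355 → step 15: x=0.243, v=0.532, θ=-0.022, ω=-0.326
apply F[15]=-2.222 → step 16: x=0.254, v=0.483, θ=-0.028, ω=-0.275
apply F[16]=-2.097 → step 17: x=0.263, v=0.438, θ=-0.033, ω=-0.230
apply F[17]=-1.981 → step 18: x=0.271, v=0.397, θ=-0.037, ω=-0.191
apply F[18]=-1.872 → step 19: x=0.279, v=0.359, θ=-0.040, ω=-0.156
apply F[19]=-1.772 → step 20: x=0.285, v=0.324, θ=-0.043, ω=-0.125
apply F[20]=-1.679 → step 21: x=0.292, v=0.292, θ=-0.045, ω=-0.099
apply F[21]=-1.592 → step 22: x=0.297, v=0.263, θ=-0.047, ω=-0.075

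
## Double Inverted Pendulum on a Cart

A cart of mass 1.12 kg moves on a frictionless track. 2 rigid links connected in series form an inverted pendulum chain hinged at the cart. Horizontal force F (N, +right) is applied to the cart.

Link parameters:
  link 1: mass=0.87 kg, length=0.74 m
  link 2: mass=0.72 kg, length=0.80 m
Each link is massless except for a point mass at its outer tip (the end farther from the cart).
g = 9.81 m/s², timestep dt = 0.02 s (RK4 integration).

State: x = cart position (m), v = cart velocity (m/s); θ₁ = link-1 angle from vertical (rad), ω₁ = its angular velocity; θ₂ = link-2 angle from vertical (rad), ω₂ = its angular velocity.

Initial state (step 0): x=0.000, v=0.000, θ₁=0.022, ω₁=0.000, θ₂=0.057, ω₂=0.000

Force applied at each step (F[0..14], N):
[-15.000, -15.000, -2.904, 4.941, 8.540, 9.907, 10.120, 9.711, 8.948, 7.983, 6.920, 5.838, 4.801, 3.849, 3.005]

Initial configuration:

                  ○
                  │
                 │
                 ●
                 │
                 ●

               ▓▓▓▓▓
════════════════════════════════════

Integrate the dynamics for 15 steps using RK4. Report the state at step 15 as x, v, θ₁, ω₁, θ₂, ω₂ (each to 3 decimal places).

Answer: x=-0.002, v=0.589, θ₁=0.071, ω₁=-0.404, θ₂=0.046, ω₂=-0.154

Derivation:
apply F[0]=-15.000 → step 1: x=-0.003, v=-0.274, θ₁=0.026, ω₁=0.369, θ₂=0.057, ω₂=0.015
apply F[1]=-15.000 → step 2: x=-0.011, v=-0.550, θ₁=0.037, ω₁=0.744, θ₂=0.058, ω₂=0.026
apply F[2]=-2.904 → step 3: x=-0.023, v=-0.613, θ₁=0.053, ω₁=0.839, θ₂=0.058, ω₂=0.031
apply F[3]=+4.941 → step 4: x=-0.034, v=-0.542, θ₁=0.069, ω₁=0.759, θ₂=0.059, ω₂=0.030
apply F[4]=+8.540 → step 5: x=-0.044, v=-0.410, θ₁=0.082, ω₁=0.606, θ₂=0.059, ω₂=0.023
apply F[5]=+9.907 → step 6: x=-0.050, v=-0.259, θ₁=0.093, ω₁=0.432, θ₂=0.060, ω₂=0.010
apply F[6]=+10.120 → step 7: x=-0.054, v=-0.107, θ₁=0.099, ω₁=0.261, θ₂=0.060, ω₂=-0.008
apply F[7]=+9.711 → step 8: x=-0.055, v=0.037, θ₁=0.103, ω₁=0.105, θ₂=0.059, ω₂=-0.028
apply F[8]=+8.948 → step 9: x=-0.053, v=0.166, θ₁=0.104, ω₁=-0.031, θ₂=0.059, ω₂=-0.049
apply F[9]=+7.983 → step 10: x=-0.048, v=0.278, θ₁=0.102, ω₁=-0.144, θ₂=0.057, ω₂=-0.070
apply F[10]=+6.920 → step 11: x=-0.042, v=0.373, θ₁=0.098, ω₁=-0.235, θ₂=0.056, ω₂=-0.091
apply F[11]=+5.838 → step 12: x=-0.033, v=0.450, θ₁=0.093, ω₁=-0.304, θ₂=0.054, ω₂=-0.110
apply F[12]=+4.801 → step 13: x=-0.024, v=0.510, θ₁=0.086, ω₁=-0.353, θ₂=0.051, ω₂=-0.126
apply F[13]=+3.849 → step 14: x=-0.013, v=0.556, θ₁=0.079, ω₁=-0.386, θ₂=0.049, ω₂=-0.141
apply F[14]=+3.005 → step 15: x=-0.002, v=0.589, θ₁=0.071, ω₁=-0.404, θ₂=0.046, ω₂=-0.154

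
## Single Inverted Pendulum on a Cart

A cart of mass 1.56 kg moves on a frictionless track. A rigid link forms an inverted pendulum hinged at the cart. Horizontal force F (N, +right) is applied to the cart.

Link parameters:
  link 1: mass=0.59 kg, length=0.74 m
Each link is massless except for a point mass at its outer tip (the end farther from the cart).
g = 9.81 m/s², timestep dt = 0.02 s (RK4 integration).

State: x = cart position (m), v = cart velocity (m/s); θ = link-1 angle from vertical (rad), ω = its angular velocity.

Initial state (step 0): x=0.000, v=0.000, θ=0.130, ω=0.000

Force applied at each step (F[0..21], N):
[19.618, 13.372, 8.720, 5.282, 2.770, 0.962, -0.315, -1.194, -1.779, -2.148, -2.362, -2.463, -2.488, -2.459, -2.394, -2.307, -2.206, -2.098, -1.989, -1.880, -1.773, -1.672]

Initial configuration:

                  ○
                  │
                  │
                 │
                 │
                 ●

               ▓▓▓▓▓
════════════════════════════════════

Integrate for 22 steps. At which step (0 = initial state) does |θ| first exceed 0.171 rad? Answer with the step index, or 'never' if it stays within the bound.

apply F[0]=+19.618 → step 1: x=0.002, v=0.241, θ=0.127, ω=-0.288
apply F[1]=+13.372 → step 2: x=0.009, v=0.402, θ=0.120, ω=-0.472
apply F[2]=+8.720 → step 3: x=0.018, v=0.505, θ=0.109, ω=-0.580
apply F[3]=+5.282 → step 4: x=0.029, v=0.565, θ=0.097, ω=-0.634
apply F[4]=+2.770 → step 5: x=0.040, v=0.594, θ=0.084, ω=-0.649
apply F[5]=+0.962 → step 6: x=0.052, v=0.601, θ=0.071, ω=-0.637
apply F[6]=-0.315 → step 7: x=0.064, v=0.592, θ=0.059, ω=-0.608
apply F[7]=-1.194 → step 8: x=0.076, v=0.573, θ=0.047, ω=-0.569
apply F[8]=-1.779 → step 9: x=0.087, v=0.547, θ=0.036, ω=-0.523
apply F[9]=-2.148 → step 10: x=0.098, v=0.518, θ=0.026, ω=-0.474
apply F[10]=-2.362 → step 11: x=0.108, v=0.486, θ=0.017, ω=-0.426
apply F[11]=-2.463 → step 12: x=0.117, v=0.453, θ=0.009, ω=-0.378
apply F[12]=-2.488 → step 13: x=0.126, v=0.421, θ=0.002, ω=-0.333
apply F[13]=-2.459 → step 14: x=0.134, v=0.389, θ=-0.004, ω=-0.291
apply F[14]=-2.394 → step 15: x=0.141, v=0.359, θ=-0.010, ω=-0.252
apply F[15]=-2.307 → step 16: x=0.148, v=0.331, θ=-0.014, ω=-0.217
apply F[16]=-2.206 → step 17: x=0.155, v=0.304, θ=-0.018, ω=-0.184
apply F[17]=-2.098 → step 18: x=0.160, v=0.278, θ=-0.022, ω=-0.155
apply F[18]=-1.989 → step 19: x=0.166, v=0.254, θ=-0.025, ω=-0.129
apply F[19]=-1.880 → step 20: x=0.171, v=0.232, θ=-0.027, ω=-0.106
apply F[20]=-1.773 → step 21: x=0.175, v=0.212, θ=-0.029, ω=-0.086
apply F[21]=-1.672 → step 22: x=0.179, v=0.192, θ=-0.030, ω=-0.068
max |θ| = 0.130 ≤ 0.171 over all 23 states.

Answer: never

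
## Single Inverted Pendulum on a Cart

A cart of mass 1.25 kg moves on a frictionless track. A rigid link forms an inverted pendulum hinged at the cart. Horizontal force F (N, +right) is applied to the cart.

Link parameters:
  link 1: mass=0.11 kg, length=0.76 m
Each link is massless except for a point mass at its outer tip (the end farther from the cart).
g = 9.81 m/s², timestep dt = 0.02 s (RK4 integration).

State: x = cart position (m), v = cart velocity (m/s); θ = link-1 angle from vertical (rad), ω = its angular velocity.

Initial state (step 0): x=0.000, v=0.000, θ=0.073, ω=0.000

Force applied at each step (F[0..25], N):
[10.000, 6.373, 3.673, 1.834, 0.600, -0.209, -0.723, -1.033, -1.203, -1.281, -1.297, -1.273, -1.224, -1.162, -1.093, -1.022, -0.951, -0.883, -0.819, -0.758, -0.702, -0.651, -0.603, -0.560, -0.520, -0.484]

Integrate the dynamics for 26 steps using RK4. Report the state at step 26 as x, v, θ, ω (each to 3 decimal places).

Answer: x=0.106, v=0.059, θ=-0.018, ω=-0.003

Derivation:
apply F[0]=+10.000 → step 1: x=0.002, v=0.159, θ=0.071, ω=-0.190
apply F[1]=+6.373 → step 2: x=0.006, v=0.259, θ=0.066, ω=-0.304
apply F[2]=+3.673 → step 3: x=0.012, v=0.317, θ=0.059, ω=-0.364
apply F[3]=+1.834 → step 4: x=0.018, v=0.345, θ=0.052, ω=-0.386
apply F[4]=+0.600 → step 5: x=0.025, v=0.354, θ=0.044, ω=-0.386
apply F[5]=-0.209 → step 6: x=0.032, v=0.350, θ=0.037, ω=-0.370
apply F[6]=-0.723 → step 7: x=0.039, v=0.338, θ=0.030, ω=-0.345
apply F[7]=-1.033 → step 8: x=0.046, v=0.321, θ=0.023, ω=-0.316
apply F[8]=-1.203 → step 9: x=0.052, v=0.302, θ=0.017, ω=-0.285
apply F[9]=-1.281 → step 10: x=0.058, v=0.281, θ=0.012, ω=-0.254
apply F[10]=-1.297 → step 11: x=0.063, v=0.260, θ=0.007, ω=-0.224
apply F[11]=-1.273 → step 12: x=0.068, v=0.239, θ=0.003, ω=-0.196
apply F[12]=-1.224 → step 13: x=0.073, v=0.220, θ=-0.001, ω=-0.170
apply F[13]=-1.162 → step 14: x=0.077, v=0.201, θ=-0.004, ω=-0.147
apply F[14]=-1.093 → step 15: x=0.081, v=0.184, θ=-0.007, ω=-0.125
apply F[15]=-1.022 → step 16: x=0.084, v=0.168, θ=-0.009, ω=-0.106
apply F[16]=-0.951 → step 17: x=0.088, v=0.153, θ=-0.011, ω=-0.089
apply F[17]=-0.883 → step 18: x=0.090, v=0.139, θ=-0.013, ω=-0.074
apply F[18]=-0.819 → step 19: x=0.093, v=0.126, θ=-0.014, ω=-0.060
apply F[19]=-0.758 → step 20: x=0.095, v=0.114, θ=-0.015, ω=-0.049
apply F[20]=-0.702 → step 21: x=0.098, v=0.103, θ=-0.016, ω=-0.038
apply F[21]=-0.651 → step 22: x=0.100, v=0.093, θ=-0.017, ω=-0.029
apply F[22]=-0.603 → step 23: x=0.101, v=0.084, θ=-0.017, ω=-0.021
apply F[23]=-0.560 → step 24: x=0.103, v=0.075, θ=-0.018, ω=-0.014
apply F[24]=-0.520 → step 25: x=0.104, v=0.067, θ=-0.018, ω=-0.008
apply F[25]=-0.484 → step 26: x=0.106, v=0.059, θ=-0.018, ω=-0.003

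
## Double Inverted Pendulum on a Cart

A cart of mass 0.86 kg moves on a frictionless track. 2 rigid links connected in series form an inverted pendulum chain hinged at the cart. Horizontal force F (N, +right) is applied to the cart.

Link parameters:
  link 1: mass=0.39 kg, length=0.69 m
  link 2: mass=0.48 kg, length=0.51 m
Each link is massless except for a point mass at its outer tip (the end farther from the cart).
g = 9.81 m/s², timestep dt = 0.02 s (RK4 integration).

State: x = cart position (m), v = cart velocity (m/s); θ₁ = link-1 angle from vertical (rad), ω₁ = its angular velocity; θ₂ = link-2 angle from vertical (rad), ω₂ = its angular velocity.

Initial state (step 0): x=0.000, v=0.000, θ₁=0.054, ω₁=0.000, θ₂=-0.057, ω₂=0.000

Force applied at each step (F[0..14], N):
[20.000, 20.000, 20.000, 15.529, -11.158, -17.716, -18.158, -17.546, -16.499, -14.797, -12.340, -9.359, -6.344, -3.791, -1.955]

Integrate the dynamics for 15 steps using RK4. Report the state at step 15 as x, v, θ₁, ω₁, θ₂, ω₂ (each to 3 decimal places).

Answer: x=0.084, v=-0.947, θ₁=-0.104, ω₁=0.810, θ₂=-0.073, ω₂=0.297

Derivation:
apply F[0]=+20.000 → step 1: x=0.005, v=0.454, θ₁=0.048, ω₁=-0.600, θ₂=-0.058, ω₂=-0.103
apply F[1]=+20.000 → step 2: x=0.018, v=0.911, θ₁=0.030, ω₁=-1.216, θ₂=-0.061, ω₂=-0.189
apply F[2]=+20.000 → step 3: x=0.041, v=1.373, θ₁=-0.001, ω₁=-1.857, θ₂=-0.065, ω₂=-0.248
apply F[3]=+15.529 → step 4: x=0.072, v=1.737, θ₁=-0.043, ω₁=-2.380, θ₂=-0.071, ω₂=-0.274
apply F[4]=-11.158 → step 5: x=0.104, v=1.487, θ₁=-0.087, ω₁=-2.035, θ₂=-0.076, ω₂=-0.279
apply F[5]=-17.716 → step 6: x=0.130, v=1.096, θ₁=-0.123, ω₁=-1.511, θ₂=-0.082, ω₂=-0.256
apply F[6]=-18.158 → step 7: x=0.148, v=0.704, θ₁=-0.148, ω₁=-1.008, θ₂=-0.086, ω₂=-0.205
apply F[7]=-17.546 → step 8: x=0.158, v=0.334, θ₁=-0.163, ω₁=-0.552, θ₂=-0.090, ω₂=-0.133
apply F[8]=-16.499 → step 9: x=0.162, v=-0.008, θ₁=-0.170, ω₁=-0.144, θ₂=-0.092, ω₂=-0.050
apply F[9]=-14.797 → step 10: x=0.159, v=-0.310, θ₁=-0.170, ω₁=0.206, θ₂=-0.092, ω₂=0.034
apply F[10]=-12.340 → step 11: x=0.150, v=-0.559, θ₁=-0.163, ω₁=0.482, θ₂=-0.090, ω₂=0.110
apply F[11]=-9.359 → step 12: x=0.137, v=-0.742, θ₁=-0.151, ω₁=0.674, θ₂=-0.087, ω₂=0.175
apply F[12]=-6.344 → step 13: x=0.121, v=-0.860, θ₁=-0.137, ω₁=0.781, θ₂=-0.083, ω₂=0.227
apply F[13]=-3.791 → step 14: x=0.103, v=-0.923, θ₁=-0.121, ω₁=0.819, θ₂=-0.078, ω₂=0.267
apply F[14]=-1.955 → step 15: x=0.084, v=-0.947, θ₁=-0.104, ω₁=0.810, θ₂=-0.073, ω₂=0.297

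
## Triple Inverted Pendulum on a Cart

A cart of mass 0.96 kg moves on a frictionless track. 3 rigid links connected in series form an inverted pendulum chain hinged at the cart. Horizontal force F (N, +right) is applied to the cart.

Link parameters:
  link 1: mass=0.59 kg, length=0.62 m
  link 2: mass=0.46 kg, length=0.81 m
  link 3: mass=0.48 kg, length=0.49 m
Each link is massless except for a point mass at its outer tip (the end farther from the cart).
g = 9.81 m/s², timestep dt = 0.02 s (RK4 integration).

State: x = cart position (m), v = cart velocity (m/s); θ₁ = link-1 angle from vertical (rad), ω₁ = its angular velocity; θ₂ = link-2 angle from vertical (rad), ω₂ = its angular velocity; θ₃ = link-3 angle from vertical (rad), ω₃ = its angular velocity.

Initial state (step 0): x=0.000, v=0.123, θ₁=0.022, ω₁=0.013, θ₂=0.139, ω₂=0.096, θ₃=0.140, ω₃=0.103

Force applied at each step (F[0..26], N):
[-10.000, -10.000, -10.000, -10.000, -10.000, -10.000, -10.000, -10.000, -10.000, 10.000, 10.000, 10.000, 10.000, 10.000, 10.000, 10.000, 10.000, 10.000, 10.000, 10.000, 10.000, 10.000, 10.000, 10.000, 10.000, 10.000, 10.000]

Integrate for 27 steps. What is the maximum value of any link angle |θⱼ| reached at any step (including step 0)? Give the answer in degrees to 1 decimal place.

apply F[0]=-10.000 → step 1: x=0.000, v=-0.092, θ₁=0.025, ω₁=0.312, θ₂=0.142, ω₂=0.166, θ₃=0.142, ω₃=0.104
apply F[1]=-10.000 → step 2: x=-0.004, v=-0.309, θ₁=0.035, ω₁=0.618, θ₂=0.146, ω₂=0.232, θ₃=0.144, ω₃=0.103
apply F[2]=-10.000 → step 3: x=-0.012, v=-0.529, θ₁=0.050, ω₁=0.938, θ₂=0.151, ω₂=0.293, θ₃=0.146, ω₃=0.101
apply F[3]=-10.000 → step 4: x=-0.025, v=-0.753, θ₁=0.072, ω₁=1.279, θ₂=0.157, ω₂=0.343, θ₃=0.148, ω₃=0.097
apply F[4]=-10.000 → step 5: x=-0.042, v=-0.981, θ₁=0.101, ω₁=1.645, θ₂=0.164, ω₂=0.380, θ₃=0.150, ω₃=0.090
apply F[5]=-10.000 → step 6: x=-0.064, v=-1.213, θ₁=0.138, ω₁=2.038, θ₂=0.172, ω₂=0.403, θ₃=0.152, ω₃=0.081
apply F[6]=-10.000 → step 7: x=-0.091, v=-1.445, θ₁=0.183, ω₁=2.453, θ₂=0.181, ω₂=0.411, θ₃=0.153, ω₃=0.072
apply F[7]=-10.000 → step 8: x=-0.122, v=-1.671, θ₁=0.236, ω₁=2.878, θ₂=0.189, ω₂=0.409, θ₃=0.155, ω₃=0.065
apply F[8]=-10.000 → step 9: x=-0.157, v=-1.884, θ₁=0.298, ω₁=3.295, θ₂=0.197, ω₂=0.407, θ₃=0.156, ω₃=0.063
apply F[9]=+10.000 → step 10: x=-0.194, v=-1.728, θ₁=0.363, ω₁=3.194, θ₂=0.205, ω₂=0.371, θ₃=0.157, ω₃=0.045
apply F[10]=+10.000 → step 11: x=-0.227, v=-1.584, θ₁=0.426, ω₁=3.150, θ₂=0.212, ω₂=0.315, θ₃=0.158, ω₃=0.023
apply F[11]=+10.000 → step 12: x=-0.257, v=-1.448, θ₁=0.489, ω₁=3.154, θ₂=0.217, ω₂=0.243, θ₃=0.158, ω₃=-0.000
apply F[12]=+10.000 → step 13: x=-0.285, v=-1.317, θ₁=0.553, ω₁=3.197, θ₂=0.221, ω₂=0.158, θ₃=0.158, ω₃=-0.024
apply F[13]=+10.000 → step 14: x=-0.310, v=-1.186, θ₁=0.617, ω₁=3.271, θ₂=0.223, ω₂=0.065, θ₃=0.157, ω₃=-0.046
apply F[14]=+10.000 → step 15: x=-0.332, v=-1.053, θ₁=0.684, ω₁=3.367, θ₂=0.224, ω₂=-0.032, θ₃=0.156, ω₃=-0.066
apply F[15]=+10.000 → step 16: x=-0.352, v=-0.916, θ₁=0.752, ω₁=3.482, θ₂=0.222, ω₂=-0.130, θ₃=0.154, ω₃=-0.083
apply F[16]=+10.000 → step 17: x=-0.369, v=-0.773, θ₁=0.823, ω₁=3.609, θ₂=0.219, ω₂=-0.225, θ₃=0.153, ω₃=-0.097
apply F[17]=+10.000 → step 18: x=-0.383, v=-0.621, θ₁=0.897, ω₁=3.747, θ₂=0.213, ω₂=-0.312, θ₃=0.150, ω₃=-0.107
apply F[18]=+10.000 → step 19: x=-0.393, v=-0.461, θ₁=0.973, ω₁=3.894, θ₂=0.206, ω₂=-0.389, θ₃=0.148, ω₃=-0.113
apply F[19]=+10.000 → step 20: x=-0.401, v=-0.291, θ₁=1.052, ω₁=4.051, θ₂=0.198, ω₂=-0.453, θ₃=0.146, ω₃=-0.118
apply F[20]=+10.000 → step 21: x=-0.405, v=-0.109, θ₁=1.135, ω₁=4.219, θ₂=0.188, ω₂=-0.500, θ₃=0.144, ω₃=-0.120
apply F[21]=+10.000 → step 22: x=-0.405, v=0.084, θ₁=1.221, ω₁=4.400, θ₂=0.178, ω₂=-0.528, θ₃=0.141, ω₃=-0.120
apply F[22]=+10.000 → step 23: x=-0.402, v=0.290, θ₁=1.311, ω₁=4.600, θ₂=0.167, ω₂=-0.532, θ₃=0.139, ω₃=-0.120
apply F[23]=+10.000 → step 24: x=-0.394, v=0.511, θ₁=1.405, ω₁=4.823, θ₂=0.157, ω₂=-0.508, θ₃=0.136, ω₃=-0.120
apply F[24]=+10.000 → step 25: x=-0.381, v=0.748, θ₁=1.504, ω₁=5.078, θ₂=0.147, ω₂=-0.452, θ₃=0.134, ω₃=-0.119
apply F[25]=+10.000 → step 26: x=-0.364, v=1.005, θ₁=1.609, ω₁=5.373, θ₂=0.139, ω₂=-0.355, θ₃=0.132, ω₃=-0.119
apply F[26]=+10.000 → step 27: x=-0.341, v=1.287, θ₁=1.720, ω₁=5.725, θ₂=0.133, ω₂=-0.207, θ₃=0.129, ω₃=-0.119
Max |angle| over trajectory = 1.720 rad = 98.5°.

Answer: 98.5°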